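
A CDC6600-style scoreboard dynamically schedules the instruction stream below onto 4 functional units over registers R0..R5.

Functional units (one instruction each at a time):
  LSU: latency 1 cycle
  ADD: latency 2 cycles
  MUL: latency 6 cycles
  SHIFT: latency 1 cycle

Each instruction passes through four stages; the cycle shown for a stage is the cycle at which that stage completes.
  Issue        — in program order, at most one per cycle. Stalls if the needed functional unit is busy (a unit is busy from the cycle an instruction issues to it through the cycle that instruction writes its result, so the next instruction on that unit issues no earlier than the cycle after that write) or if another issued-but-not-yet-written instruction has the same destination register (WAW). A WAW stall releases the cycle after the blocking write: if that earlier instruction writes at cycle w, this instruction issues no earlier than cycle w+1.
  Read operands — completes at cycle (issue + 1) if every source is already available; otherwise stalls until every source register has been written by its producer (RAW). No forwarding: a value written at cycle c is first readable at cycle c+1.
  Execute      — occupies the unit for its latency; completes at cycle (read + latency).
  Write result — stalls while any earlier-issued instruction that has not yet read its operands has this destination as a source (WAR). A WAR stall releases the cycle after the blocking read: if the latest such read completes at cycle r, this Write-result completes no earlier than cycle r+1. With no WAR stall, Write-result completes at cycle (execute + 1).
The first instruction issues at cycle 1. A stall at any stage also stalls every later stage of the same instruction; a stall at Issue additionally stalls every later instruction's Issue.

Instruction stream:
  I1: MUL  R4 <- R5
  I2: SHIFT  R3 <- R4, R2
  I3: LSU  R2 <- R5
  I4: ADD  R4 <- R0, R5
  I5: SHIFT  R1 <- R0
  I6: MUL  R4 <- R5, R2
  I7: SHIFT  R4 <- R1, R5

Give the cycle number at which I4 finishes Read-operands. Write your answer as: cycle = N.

cycle = 11

I1  is:1  ro:2  ex:8  wr:9
I2  is:2  ro:10  ex:11  wr:12  — RAW R4: wait I1 write@9
I3  is:3  ro:4  ex:5  wr:11  — WAR R2: wait I2 read@10
I4  is:10  ro:11  ex:13  wr:14  — WAW R4: wait I1 write@9
I5  is:13  ro:14  ex:15  wr:16  — struct: SHIFT busy until I2 writes@12
I6  is:15  ro:16  ex:22  wr:23  — WAW R4: wait I4 write@14
I7  is:24  ro:25  ex:26  wr:27  — WAW R4: wait I6 write@23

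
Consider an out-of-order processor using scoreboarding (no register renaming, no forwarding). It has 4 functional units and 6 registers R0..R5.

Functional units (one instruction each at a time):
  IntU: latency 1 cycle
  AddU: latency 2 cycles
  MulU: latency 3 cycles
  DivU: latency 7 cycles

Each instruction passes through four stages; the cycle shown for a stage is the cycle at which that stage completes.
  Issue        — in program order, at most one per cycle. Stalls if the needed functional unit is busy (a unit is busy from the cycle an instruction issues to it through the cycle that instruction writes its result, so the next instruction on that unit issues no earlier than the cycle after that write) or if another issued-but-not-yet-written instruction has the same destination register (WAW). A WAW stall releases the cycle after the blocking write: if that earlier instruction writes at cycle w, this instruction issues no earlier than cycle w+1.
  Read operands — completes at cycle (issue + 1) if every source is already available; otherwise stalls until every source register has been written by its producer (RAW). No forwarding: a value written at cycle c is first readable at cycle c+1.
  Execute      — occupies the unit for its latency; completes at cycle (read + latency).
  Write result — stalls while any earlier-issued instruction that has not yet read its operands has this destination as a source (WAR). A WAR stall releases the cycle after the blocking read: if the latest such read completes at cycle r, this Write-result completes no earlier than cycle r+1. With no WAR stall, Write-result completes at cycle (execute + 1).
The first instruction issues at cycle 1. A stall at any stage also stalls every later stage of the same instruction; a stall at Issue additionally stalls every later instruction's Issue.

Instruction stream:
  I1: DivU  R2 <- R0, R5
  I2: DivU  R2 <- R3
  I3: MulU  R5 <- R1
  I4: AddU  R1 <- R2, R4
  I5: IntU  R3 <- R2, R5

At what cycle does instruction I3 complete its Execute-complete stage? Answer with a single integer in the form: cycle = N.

cycle 1: I1→DivU
cycle 2: I1 RO
cycle 9: I1 EX
cycle 10: I1 WR R2
cycle 11: I2→DivU
cycle 12: I2 RO | I3→MulU
cycle 13: I3 RO | I4→AddU
cycle 14: I5→IntU
cycle 16: I3 EX
cycle 17: I3 WR R5
cycle 19: I2 EX
cycle 20: I2 WR R2
cycle 21: I4 RO | I5 RO
cycle 22: I5 EX
cycle 23: I4 EX | I5 WR R3
cycle 24: I4 WR R1

cycle = 16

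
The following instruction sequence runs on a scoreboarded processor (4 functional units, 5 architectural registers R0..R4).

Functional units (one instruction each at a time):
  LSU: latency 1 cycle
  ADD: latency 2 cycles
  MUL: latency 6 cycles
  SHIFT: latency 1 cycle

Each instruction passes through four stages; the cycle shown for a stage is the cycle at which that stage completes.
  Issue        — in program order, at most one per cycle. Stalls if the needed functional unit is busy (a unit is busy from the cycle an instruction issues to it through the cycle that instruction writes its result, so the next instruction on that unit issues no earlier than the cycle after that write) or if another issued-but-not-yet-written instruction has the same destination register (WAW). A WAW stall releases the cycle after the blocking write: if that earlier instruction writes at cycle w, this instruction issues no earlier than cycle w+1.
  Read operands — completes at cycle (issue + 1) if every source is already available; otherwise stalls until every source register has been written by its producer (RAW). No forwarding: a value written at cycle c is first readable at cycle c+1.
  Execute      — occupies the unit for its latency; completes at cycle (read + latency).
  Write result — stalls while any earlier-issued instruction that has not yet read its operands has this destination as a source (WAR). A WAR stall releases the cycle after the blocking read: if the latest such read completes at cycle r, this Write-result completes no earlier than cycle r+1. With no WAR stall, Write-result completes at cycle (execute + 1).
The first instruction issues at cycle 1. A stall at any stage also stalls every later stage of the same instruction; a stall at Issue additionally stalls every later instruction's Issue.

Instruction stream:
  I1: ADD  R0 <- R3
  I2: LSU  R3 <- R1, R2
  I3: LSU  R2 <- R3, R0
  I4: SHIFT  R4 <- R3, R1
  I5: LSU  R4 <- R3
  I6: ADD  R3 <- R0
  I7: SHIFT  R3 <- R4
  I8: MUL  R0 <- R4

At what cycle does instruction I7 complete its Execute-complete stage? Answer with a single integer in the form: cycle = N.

cycle = 19

1) issue 1, read 2, done 4, write 5
2) issue 2, read 3, done 4, write 5
3) issue 6, read 7, done 8, write 9  <struct: LSU busy until I2 writes@5>
4) issue 7, read 8, done 9, write 10
5) issue 11, read 12, done 13, write 14  <WAW R4: wait I4 write@10>
6) issue 12, read 13, done 15, write 16
7) issue 17, read 18, done 19, write 20  <WAW R3: wait I6 write@16>
8) issue 18, read 19, done 25, write 26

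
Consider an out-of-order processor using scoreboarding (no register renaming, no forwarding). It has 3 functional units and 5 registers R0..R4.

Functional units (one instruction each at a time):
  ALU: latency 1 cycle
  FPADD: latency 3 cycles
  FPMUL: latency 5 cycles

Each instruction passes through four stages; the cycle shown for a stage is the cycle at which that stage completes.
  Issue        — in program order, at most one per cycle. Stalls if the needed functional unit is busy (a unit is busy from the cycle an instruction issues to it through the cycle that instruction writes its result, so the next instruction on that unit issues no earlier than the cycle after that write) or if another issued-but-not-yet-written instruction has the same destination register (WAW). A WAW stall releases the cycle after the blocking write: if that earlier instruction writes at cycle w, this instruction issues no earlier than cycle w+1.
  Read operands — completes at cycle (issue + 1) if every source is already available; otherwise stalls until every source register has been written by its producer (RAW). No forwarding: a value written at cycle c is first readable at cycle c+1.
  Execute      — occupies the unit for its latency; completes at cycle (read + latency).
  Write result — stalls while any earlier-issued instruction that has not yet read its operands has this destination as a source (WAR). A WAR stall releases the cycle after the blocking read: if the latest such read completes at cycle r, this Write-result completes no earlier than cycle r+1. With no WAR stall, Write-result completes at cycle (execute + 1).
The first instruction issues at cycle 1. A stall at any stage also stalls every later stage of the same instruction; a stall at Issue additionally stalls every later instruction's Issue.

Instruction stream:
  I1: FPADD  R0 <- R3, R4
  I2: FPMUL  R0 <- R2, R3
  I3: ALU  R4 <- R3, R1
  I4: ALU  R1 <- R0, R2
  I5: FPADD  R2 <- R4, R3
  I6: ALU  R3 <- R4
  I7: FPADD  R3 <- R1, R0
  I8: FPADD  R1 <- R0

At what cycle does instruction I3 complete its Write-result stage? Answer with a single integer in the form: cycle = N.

cycle = 11

1) issue 1, read 2, done 5, write 6
2) issue 7, read 8, done 13, write 14  <WAW R0: wait I1 write@6>
3) issue 8, read 9, done 10, write 11
4) issue 12, read 15, done 16, write 17  <struct: ALU busy until I3 writes@11 / RAW R0: wait I2 write@14>
5) issue 13, read 14, done 17, write 18
6) issue 18, read 19, done 20, write 21  <struct: ALU busy until I4 writes@17>
7) issue 22, read 23, done 26, write 27  <WAW R3: wait I6 write@21>
8) issue 28, read 29, done 32, write 33  <struct: FPADD busy until I7 writes@27>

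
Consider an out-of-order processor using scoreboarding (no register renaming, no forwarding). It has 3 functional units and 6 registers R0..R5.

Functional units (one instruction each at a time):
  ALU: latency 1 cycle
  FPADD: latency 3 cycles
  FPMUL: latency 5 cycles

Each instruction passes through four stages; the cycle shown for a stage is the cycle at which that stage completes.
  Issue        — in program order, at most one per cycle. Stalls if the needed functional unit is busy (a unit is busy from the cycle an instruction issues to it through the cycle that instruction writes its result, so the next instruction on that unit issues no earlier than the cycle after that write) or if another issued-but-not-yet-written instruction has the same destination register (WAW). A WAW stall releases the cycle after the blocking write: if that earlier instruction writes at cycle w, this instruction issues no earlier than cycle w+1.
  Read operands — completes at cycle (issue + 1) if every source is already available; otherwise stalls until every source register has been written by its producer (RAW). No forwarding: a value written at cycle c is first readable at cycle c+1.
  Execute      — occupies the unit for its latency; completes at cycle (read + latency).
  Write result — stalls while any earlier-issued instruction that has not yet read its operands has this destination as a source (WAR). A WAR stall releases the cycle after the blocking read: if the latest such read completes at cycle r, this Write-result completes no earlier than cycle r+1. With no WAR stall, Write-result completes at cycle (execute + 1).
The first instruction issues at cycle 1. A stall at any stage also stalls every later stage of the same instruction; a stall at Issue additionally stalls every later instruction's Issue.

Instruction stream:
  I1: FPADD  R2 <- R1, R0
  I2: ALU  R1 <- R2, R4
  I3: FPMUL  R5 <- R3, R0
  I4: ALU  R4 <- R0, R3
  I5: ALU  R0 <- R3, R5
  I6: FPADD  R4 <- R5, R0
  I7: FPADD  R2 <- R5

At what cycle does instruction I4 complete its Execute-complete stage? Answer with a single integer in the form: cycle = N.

cycle = 12

I1 -> (1, 2, 5, 6)
I2 -> (2, 7, 8, 9)  // RAW R2: wait I1 write@6
I3 -> (3, 4, 9, 10)
I4 -> (10, 11, 12, 13)  // struct: ALU busy until I2 writes@9
I5 -> (14, 15, 16, 17)  // struct: ALU busy until I4 writes@13
I6 -> (15, 18, 21, 22)  // RAW R0: wait I5 write@17
I7 -> (23, 24, 27, 28)  // struct: FPADD busy until I6 writes@22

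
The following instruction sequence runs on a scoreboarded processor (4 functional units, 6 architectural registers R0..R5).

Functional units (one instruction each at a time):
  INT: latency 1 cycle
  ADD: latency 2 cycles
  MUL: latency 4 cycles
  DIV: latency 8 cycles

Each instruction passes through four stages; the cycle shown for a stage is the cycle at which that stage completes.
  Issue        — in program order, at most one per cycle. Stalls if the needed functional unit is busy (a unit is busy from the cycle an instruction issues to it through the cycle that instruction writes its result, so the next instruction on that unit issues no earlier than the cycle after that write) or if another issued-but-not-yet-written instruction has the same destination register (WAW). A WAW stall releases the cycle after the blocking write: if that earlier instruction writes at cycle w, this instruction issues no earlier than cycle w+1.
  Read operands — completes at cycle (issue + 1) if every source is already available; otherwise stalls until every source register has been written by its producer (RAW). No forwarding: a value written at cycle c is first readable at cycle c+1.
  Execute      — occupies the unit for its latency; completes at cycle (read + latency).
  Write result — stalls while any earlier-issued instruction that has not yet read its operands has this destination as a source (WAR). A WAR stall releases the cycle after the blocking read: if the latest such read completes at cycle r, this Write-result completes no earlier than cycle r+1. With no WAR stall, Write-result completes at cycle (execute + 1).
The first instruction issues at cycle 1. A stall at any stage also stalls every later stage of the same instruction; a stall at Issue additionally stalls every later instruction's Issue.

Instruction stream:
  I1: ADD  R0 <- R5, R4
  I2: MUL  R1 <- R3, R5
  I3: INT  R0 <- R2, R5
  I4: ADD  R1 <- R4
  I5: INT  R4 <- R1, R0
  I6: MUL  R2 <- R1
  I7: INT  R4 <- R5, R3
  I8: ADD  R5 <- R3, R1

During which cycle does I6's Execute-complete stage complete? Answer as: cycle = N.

c1: I1 issues→ADD
c2: I1 reads; I2 issues→MUL
c3: I2 reads
c4: I1 exec-done
c5: I1 writes R0
c6: I3 issues→INT
c7: I2 exec-done; I3 reads
c8: I2 writes R1; I3 exec-done
c9: I3 writes R0; I4 issues→ADD
c10: I4 reads; I5 issues→INT
c11: I6 issues→MUL
c12: I4 exec-done
c13: I4 writes R1
c14: I5 reads; I6 reads
c15: I5 exec-done
c16: I5 writes R4
c17: I7 issues→INT
c18: I6 exec-done; I7 reads; I8 issues→ADD
c19: I6 writes R2; I7 exec-done; I8 reads
c20: I7 writes R4
c21: I8 exec-done
c22: I8 writes R5

cycle = 18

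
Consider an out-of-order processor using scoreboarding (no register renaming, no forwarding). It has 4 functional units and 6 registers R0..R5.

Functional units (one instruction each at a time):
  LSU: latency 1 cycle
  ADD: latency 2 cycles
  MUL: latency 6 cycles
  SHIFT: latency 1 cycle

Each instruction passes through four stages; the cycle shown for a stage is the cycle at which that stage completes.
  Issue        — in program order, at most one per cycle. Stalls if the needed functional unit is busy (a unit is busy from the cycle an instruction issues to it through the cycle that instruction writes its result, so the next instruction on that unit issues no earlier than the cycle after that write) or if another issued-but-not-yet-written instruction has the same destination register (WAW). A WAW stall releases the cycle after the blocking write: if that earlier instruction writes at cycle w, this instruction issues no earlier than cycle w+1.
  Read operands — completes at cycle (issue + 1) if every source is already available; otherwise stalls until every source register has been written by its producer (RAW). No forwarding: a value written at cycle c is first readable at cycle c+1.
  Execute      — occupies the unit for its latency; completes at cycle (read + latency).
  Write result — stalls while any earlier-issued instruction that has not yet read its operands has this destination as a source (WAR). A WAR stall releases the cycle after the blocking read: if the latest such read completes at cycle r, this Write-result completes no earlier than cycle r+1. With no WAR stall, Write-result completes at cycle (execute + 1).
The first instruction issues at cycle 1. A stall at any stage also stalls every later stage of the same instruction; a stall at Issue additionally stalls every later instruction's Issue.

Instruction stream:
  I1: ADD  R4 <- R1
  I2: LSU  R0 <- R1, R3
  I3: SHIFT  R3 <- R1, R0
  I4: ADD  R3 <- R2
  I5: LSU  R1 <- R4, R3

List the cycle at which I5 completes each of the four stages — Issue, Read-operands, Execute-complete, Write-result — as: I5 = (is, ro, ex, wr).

I5 = (10, 14, 15, 16)

I1  is:1  ro:2  ex:4  wr:5
I2  is:2  ro:3  ex:4  wr:5
I3  is:3  ro:6  ex:7  wr:8  — RAW R0: wait I2 write@5
I4  is:9  ro:10  ex:12  wr:13  — WAW R3: wait I3 write@8
I5  is:10  ro:14  ex:15  wr:16  — RAW R3: wait I4 write@13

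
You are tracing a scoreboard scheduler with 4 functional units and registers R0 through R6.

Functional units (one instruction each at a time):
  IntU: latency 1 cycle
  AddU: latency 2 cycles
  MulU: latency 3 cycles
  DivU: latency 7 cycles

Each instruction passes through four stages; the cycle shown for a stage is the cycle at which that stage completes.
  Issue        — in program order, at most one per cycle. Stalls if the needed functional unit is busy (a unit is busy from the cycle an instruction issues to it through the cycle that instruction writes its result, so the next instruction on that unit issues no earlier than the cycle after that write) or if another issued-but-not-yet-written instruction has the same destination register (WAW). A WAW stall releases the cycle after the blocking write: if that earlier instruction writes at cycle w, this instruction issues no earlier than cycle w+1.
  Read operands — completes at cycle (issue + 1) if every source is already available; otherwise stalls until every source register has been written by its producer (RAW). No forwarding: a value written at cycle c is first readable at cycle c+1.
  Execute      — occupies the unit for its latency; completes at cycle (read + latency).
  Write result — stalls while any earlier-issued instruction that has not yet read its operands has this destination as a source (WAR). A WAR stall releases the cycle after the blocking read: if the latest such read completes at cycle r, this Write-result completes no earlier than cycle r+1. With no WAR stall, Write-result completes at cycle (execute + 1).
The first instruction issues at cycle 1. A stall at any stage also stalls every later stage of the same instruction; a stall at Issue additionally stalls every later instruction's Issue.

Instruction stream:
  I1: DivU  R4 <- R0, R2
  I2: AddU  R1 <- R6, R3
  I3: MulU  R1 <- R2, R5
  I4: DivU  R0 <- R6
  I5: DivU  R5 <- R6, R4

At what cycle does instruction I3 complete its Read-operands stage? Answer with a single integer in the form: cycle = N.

I1 -> (1, 2, 9, 10)
I2 -> (2, 3, 5, 6)
I3 -> (7, 8, 11, 12)  // WAW R1: wait I2 write@6
I4 -> (11, 12, 19, 20)  // struct: DivU busy until I1 writes@10
I5 -> (21, 22, 29, 30)  // struct: DivU busy until I4 writes@20

cycle = 8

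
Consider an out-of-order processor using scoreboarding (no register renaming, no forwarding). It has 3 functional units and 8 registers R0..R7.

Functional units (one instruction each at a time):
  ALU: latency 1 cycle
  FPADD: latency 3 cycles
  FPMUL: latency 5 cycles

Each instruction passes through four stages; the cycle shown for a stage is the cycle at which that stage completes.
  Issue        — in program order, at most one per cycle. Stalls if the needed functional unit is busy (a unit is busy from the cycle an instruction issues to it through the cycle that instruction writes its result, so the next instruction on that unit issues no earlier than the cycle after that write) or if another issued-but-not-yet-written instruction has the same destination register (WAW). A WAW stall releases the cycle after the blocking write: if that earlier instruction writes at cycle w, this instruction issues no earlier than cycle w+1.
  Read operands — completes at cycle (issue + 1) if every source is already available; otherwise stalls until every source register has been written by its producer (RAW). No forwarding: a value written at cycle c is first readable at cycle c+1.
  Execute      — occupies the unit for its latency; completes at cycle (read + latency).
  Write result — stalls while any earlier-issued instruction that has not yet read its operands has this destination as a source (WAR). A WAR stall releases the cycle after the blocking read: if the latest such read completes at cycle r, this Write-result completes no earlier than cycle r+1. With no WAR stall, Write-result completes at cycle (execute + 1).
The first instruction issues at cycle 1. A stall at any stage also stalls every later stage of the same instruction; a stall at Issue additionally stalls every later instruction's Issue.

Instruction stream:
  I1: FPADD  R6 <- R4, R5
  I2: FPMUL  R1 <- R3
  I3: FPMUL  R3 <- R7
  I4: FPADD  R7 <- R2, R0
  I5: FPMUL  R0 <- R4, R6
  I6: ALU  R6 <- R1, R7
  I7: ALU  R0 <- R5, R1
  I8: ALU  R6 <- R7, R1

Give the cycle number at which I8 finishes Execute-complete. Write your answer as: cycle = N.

[I1] 1/2/5/6
[I2] 2/3/8/9
[I3] 10/11/16/17  (struct: FPMUL busy until I2 writes@9)
[I4] 11/12/15/16
[I5] 18/19/24/25  (struct: FPMUL busy until I3 writes@17)
[I6] 19/20/21/22
[I7] 26/27/28/29  (WAW R0: wait I5 write@25)
[I8] 30/31/32/33  (struct: ALU busy until I7 writes@29)

cycle = 32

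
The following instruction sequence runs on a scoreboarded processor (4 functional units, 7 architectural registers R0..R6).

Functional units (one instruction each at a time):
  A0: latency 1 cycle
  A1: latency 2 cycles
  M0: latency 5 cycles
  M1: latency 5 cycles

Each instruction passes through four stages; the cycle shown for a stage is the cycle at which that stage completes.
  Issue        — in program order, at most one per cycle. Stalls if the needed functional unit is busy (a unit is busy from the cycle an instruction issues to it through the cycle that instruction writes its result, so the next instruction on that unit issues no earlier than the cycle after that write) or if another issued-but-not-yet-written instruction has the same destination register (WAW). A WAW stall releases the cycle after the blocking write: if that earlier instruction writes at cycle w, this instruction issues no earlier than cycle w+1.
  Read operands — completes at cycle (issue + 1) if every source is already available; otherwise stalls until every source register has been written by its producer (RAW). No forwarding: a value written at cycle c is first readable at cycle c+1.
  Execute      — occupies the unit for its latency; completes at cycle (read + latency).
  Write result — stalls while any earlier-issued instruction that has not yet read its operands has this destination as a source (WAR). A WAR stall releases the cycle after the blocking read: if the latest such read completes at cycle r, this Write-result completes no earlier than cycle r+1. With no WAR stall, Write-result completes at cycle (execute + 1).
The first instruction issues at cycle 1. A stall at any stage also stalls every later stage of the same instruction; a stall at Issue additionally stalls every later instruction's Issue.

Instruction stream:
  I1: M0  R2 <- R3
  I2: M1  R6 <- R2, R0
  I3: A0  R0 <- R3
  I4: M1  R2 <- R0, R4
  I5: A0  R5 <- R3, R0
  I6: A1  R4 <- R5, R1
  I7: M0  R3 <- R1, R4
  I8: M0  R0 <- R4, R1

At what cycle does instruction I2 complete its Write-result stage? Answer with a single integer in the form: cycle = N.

cycle = 15

c1: I1 issues→M0
c2: I1 reads · I2 issues→M1
c3: I3 issues→A0
c4: I3 reads
c5: I3 exec-done
c7: I1 exec-done
c8: I1 writes R2
c9: I2 reads
c10: I3 writes R0
c14: I2 exec-done
c15: I2 writes R6
c16: I4 issues→M1
c17: I4 reads · I5 issues→A0
c18: I5 reads · I6 issues→A1
c19: I5 exec-done · I7 issues→M0
c20: I5 writes R5
c21: I6 reads
c22: I4 exec-done
c23: I4 writes R2 · I6 exec-done
c24: I6 writes R4
c25: I7 reads
c30: I7 exec-done
c31: I7 writes R3
c32: I8 issues→M0
c33: I8 reads
c38: I8 exec-done
c39: I8 writes R0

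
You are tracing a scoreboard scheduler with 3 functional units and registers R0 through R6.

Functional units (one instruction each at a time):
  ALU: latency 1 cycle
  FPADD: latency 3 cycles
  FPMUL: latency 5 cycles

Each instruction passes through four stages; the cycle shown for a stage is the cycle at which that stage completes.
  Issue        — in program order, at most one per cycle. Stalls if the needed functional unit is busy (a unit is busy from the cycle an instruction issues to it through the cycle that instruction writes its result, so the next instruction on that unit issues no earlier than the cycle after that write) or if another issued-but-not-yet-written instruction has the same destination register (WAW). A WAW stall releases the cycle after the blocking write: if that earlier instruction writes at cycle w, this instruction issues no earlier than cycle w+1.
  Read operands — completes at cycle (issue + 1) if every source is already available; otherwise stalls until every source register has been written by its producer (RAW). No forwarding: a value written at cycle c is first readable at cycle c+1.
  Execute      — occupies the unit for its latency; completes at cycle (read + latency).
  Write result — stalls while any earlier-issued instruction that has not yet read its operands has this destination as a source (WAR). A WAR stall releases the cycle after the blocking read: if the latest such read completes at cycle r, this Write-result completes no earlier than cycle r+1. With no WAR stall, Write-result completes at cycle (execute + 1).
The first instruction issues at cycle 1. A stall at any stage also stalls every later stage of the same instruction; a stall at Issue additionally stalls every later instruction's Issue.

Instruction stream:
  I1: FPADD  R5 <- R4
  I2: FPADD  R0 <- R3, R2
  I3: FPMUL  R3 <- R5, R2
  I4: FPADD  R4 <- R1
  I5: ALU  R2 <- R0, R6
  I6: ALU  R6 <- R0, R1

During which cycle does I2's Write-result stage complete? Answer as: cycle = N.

cycle = 12

  I1 | 1 | 2 | 5 | 6
  I2 | 7 | 8 | 11 | 12   struct: FPADD busy until I1 writes@6
  I3 | 8 | 9 | 14 | 15
  I4 | 13 | 14 | 17 | 18   struct: FPADD busy until I2 writes@12
  I5 | 14 | 15 | 16 | 17
  I6 | 18 | 19 | 20 | 21   struct: ALU busy until I5 writes@17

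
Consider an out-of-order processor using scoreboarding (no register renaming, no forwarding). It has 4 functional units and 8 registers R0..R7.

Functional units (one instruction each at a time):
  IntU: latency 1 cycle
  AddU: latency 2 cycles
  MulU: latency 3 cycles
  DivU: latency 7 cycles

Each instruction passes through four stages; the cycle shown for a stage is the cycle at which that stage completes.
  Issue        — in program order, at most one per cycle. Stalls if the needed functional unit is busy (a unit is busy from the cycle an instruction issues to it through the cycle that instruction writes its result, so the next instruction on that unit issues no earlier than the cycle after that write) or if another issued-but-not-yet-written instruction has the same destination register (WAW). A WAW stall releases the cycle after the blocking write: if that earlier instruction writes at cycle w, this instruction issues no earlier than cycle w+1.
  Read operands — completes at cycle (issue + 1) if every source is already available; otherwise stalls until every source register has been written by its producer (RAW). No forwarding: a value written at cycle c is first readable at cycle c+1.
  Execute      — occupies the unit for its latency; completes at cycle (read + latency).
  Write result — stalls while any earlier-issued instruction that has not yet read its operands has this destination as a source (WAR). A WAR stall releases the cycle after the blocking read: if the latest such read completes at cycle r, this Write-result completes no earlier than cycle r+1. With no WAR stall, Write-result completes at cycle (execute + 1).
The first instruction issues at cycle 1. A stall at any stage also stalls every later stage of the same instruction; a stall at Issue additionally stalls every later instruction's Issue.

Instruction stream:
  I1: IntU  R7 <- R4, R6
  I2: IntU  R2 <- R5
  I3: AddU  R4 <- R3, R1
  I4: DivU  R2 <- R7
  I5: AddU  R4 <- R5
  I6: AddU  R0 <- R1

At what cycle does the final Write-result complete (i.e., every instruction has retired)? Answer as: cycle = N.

[1] I1 dispatched to IntU
[2] I1 operands ready
[3] I1 complete
[4] R7←I1
[5] I2 dispatched to IntU
[6] I2 operands ready · I3 dispatched to AddU
[7] I2 complete · I3 operands ready
[8] R2←I2
[9] I3 complete · I4 dispatched to DivU
[10] R4←I3 · I4 operands ready
[11] I5 dispatched to AddU
[12] I5 operands ready
[14] I5 complete
[15] R4←I5
[16] I6 dispatched to AddU
[17] I4 complete · I6 operands ready
[18] R2←I4
[19] I6 complete
[20] R0←I6

cycle = 20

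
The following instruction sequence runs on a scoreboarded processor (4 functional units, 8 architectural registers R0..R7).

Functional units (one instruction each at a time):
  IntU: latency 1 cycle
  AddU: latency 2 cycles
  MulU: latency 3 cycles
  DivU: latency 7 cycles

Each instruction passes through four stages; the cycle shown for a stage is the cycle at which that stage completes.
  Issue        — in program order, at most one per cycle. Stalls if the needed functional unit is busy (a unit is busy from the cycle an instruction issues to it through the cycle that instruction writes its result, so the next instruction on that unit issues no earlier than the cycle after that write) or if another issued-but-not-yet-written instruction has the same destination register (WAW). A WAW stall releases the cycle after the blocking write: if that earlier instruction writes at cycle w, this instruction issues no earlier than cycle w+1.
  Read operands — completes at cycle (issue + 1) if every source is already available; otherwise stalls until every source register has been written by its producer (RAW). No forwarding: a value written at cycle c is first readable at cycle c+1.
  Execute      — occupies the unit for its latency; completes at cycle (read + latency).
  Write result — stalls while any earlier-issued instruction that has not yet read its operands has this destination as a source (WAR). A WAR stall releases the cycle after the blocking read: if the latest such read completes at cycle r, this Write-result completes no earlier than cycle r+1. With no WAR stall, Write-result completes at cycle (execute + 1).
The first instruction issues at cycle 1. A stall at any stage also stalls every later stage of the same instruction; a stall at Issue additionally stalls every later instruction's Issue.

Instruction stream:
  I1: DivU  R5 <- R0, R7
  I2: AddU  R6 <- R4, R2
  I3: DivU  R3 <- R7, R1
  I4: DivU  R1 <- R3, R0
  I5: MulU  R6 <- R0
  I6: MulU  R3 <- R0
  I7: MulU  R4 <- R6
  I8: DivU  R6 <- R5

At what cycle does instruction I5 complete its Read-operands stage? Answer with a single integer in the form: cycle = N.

cycle = 23

  I1 | 1 | 2 | 9 | 10
  I2 | 2 | 3 | 5 | 6
  I3 | 11 | 12 | 19 | 20   struct: DivU busy until I1 writes@10
  I4 | 21 | 22 | 29 | 30   struct: DivU busy until I3 writes@20
  I5 | 22 | 23 | 26 | 27
  I6 | 28 | 29 | 32 | 33   struct: MulU busy until I5 writes@27
  I7 | 34 | 35 | 38 | 39   struct: MulU busy until I6 writes@33
  I8 | 35 | 36 | 43 | 44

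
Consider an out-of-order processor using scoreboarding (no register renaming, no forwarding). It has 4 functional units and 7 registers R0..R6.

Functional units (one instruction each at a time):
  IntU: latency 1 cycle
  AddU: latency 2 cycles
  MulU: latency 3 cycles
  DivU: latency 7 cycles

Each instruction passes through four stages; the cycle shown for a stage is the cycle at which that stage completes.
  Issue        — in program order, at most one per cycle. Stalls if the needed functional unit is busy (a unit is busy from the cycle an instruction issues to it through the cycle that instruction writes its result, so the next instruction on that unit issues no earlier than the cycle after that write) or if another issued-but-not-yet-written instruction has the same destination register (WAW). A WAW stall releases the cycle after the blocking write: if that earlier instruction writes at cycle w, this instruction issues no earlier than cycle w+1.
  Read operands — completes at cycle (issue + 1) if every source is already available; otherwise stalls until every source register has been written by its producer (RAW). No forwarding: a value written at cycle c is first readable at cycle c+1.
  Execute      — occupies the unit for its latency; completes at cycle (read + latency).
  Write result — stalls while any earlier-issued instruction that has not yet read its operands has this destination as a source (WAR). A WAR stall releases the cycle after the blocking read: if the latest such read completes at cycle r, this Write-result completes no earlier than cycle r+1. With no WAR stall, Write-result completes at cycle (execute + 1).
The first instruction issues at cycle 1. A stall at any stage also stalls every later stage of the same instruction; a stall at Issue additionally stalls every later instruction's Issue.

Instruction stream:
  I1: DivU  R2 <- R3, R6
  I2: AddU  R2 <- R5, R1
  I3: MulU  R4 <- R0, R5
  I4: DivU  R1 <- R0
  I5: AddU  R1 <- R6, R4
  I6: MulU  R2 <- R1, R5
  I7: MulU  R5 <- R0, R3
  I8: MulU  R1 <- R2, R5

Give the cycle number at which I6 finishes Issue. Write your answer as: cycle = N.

t=1  I1→DivU
t=2  I1 RO
t=9  I1 EX
t=10  I1 WR R2
t=11  I2→AddU
t=12  I2 RO; I3→MulU
t=13  I3 RO; I4→DivU
t=14  I2 EX; I4 RO
t=15  I2 WR R2
t=16  I3 EX
t=17  I3 WR R4
t=21  I4 EX
t=22  I4 WR R1
t=23  I5→AddU
t=24  I5 RO; I6→MulU
t=26  I5 EX
t=27  I5 WR R1
t=28  I6 RO
t=31  I6 EX
t=32  I6 WR R2
t=33  I7→MulU
t=34  I7 RO
t=37  I7 EX
t=38  I7 WR R5
t=39  I8→MulU
t=40  I8 RO
t=43  I8 EX
t=44  I8 WR R1

cycle = 24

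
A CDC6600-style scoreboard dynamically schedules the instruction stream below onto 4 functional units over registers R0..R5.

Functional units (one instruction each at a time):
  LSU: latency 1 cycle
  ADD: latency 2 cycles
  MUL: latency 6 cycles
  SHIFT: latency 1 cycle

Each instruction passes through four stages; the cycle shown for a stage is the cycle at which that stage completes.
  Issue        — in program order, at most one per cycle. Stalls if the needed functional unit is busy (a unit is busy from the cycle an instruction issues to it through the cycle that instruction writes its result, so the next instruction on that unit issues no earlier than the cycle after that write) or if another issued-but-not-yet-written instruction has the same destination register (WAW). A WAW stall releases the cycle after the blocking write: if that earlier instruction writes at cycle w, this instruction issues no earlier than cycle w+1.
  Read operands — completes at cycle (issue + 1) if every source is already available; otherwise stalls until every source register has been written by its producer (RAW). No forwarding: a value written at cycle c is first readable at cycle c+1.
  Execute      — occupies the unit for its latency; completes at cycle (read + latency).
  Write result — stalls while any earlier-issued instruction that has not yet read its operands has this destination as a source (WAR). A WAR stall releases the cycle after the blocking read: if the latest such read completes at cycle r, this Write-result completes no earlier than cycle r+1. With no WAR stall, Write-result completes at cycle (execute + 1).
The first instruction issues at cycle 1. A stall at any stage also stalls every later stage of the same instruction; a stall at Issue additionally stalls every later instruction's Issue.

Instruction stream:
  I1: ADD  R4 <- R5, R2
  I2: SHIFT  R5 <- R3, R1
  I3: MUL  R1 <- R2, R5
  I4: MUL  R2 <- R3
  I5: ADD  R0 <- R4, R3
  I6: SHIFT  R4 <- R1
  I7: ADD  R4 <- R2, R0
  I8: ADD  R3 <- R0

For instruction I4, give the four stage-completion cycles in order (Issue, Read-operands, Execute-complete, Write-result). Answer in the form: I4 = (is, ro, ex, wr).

[I1] 1/2/4/5
[I2] 2/3/4/5
[I3] 3/6/12/13  (RAW R5: wait I2 write@5)
[I4] 14/15/21/22  (struct: MUL busy until I3 writes@13)
[I5] 15/16/18/19
[I6] 16/17/18/19
[I7] 20/23/25/26  (WAW R4: wait I6 write@19; RAW R2: wait I4 write@22)
[I8] 27/28/30/31  (struct: ADD busy until I7 writes@26)

I4 = (14, 15, 21, 22)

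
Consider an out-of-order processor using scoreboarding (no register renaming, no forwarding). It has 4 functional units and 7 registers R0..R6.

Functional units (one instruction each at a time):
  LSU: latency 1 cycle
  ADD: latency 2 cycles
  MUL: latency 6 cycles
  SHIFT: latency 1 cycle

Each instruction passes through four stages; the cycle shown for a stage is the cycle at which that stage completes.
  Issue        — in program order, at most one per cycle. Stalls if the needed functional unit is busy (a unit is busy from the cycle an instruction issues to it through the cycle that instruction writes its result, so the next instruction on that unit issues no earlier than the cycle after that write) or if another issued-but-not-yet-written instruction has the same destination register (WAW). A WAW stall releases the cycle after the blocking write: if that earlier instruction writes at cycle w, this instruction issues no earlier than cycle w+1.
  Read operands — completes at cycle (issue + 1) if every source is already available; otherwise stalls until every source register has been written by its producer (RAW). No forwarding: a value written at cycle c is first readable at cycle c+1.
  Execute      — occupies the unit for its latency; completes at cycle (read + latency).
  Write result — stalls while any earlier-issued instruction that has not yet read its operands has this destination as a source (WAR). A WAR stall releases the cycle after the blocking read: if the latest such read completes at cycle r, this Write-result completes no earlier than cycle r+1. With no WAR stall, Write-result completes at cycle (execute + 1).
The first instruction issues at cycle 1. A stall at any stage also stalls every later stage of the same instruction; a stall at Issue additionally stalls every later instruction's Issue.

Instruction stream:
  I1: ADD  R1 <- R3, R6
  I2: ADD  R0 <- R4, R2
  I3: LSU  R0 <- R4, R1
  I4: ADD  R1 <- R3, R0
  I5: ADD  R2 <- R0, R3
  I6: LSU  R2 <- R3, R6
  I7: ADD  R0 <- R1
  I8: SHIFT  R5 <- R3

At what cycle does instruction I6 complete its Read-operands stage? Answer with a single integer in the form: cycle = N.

[1] issue I1 (ADD)
[2] I1 read-ops
[4] I1 finished on ADD
[5] I1→R1
[6] issue I2 (ADD)
[7] I2 read-ops
[9] I2 finished on ADD
[10] I2→R0
[11] issue I3 (LSU)
[12] I3 read-ops, issue I4 (ADD)
[13] I3 finished on LSU
[14] I3→R0
[15] I4 read-ops
[17] I4 finished on ADD
[18] I4→R1
[19] issue I5 (ADD)
[20] I5 read-ops
[22] I5 finished on ADD
[23] I5→R2
[24] issue I6 (LSU)
[25] I6 read-ops, issue I7 (ADD)
[26] I6 finished on LSU, I7 read-ops, issue I8 (SHIFT)
[27] I6→R2, I8 read-ops
[28] I7 finished on ADD, I8 finished on SHIFT
[29] I7→R0, I8→R5

cycle = 25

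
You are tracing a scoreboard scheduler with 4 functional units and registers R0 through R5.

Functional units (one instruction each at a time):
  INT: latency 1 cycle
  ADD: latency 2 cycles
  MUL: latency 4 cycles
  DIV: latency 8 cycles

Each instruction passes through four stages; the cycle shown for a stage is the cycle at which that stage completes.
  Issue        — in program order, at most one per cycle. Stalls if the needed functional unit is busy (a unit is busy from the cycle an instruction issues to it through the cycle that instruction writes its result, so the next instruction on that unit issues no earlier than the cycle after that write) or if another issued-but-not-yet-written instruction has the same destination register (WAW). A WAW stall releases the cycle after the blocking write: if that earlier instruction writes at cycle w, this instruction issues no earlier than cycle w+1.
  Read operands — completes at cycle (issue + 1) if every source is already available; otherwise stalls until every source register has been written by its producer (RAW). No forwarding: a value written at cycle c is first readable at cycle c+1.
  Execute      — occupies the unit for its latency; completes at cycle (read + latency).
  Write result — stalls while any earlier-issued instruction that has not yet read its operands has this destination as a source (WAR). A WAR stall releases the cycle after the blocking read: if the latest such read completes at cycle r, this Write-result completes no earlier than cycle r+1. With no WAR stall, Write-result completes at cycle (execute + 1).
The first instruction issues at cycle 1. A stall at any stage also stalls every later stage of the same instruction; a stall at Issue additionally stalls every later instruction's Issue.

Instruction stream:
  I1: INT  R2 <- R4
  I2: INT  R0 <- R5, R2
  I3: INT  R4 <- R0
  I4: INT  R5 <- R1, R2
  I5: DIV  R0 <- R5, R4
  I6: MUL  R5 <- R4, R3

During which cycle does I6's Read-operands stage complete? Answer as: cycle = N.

cycle = 18

I1: IS=1 RO=2 EX=3 WR=4
I2: IS=5 RO=6 EX=7 WR=8  [struct: INT busy until I1 writes@4]
I3: IS=9 RO=10 EX=11 WR=12  [struct: INT busy until I2 writes@8]
I4: IS=13 RO=14 EX=15 WR=16  [struct: INT busy until I3 writes@12]
I5: IS=14 RO=17 EX=25 WR=26  [RAW R5: wait I4 write@16]
I6: IS=17 RO=18 EX=22 WR=23  [WAW R5: wait I4 write@16]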